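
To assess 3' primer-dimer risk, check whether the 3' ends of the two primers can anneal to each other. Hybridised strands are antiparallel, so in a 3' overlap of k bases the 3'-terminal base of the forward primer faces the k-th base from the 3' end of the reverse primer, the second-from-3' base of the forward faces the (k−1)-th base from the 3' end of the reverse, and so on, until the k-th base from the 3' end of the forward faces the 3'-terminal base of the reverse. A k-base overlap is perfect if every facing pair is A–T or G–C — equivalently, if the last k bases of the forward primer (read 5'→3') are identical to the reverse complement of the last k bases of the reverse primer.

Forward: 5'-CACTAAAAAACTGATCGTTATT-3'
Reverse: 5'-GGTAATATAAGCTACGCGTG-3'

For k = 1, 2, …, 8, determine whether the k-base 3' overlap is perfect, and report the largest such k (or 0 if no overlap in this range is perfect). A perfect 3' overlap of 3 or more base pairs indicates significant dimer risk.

Longest perfect overlap: 0 complementary base pairs; below the dimer-risk threshold (threshold 3).

Last 8 bases (5'→3') — forward …TCGTTATT, reverse …TACGCGTG.
Reverse complement of the reverse primer's last 8 bases: CACGCGTA; its first k bases are the reverse complement of the reverse primer's last k bases, so a perfect k-base overlap needs the forward primer's last k bases to equal them.
Comparing (forward last k vs required): k=1: T vs C ✗; k=2: TT vs CA ✗; k=3: ATT vs CAC ✗; k=4: TATT vs CACG ✗; k=5: TTATT vs CACGC ✗; k=6: GTTATT vs CACGCG ✗; k=7: CGTTATT vs CACGCGT ✗; k=8: TCGTTATT vs CACGCGTA ✗.
No overlap length from 1 to 8 is perfect, so the longest perfect 3' overlap is 0.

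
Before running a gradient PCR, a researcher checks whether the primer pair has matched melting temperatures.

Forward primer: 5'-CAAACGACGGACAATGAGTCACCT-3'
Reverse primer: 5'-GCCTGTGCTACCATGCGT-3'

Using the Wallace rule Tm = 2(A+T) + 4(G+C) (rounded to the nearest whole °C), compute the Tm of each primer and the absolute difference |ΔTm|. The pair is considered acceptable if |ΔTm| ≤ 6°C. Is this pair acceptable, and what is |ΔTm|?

Forward: A=9 T=3 G=5 C=7 → Tm = 2·12 + 4·12 = 72°C.
Reverse: A=2 T=5 G=5 C=6 → Tm = 2·7 + 4·11 = 58°C.
|ΔTm| = |72 − 58| = 14°C, > 6°C.

|ΔTm| = 14°C; the pair is not acceptable.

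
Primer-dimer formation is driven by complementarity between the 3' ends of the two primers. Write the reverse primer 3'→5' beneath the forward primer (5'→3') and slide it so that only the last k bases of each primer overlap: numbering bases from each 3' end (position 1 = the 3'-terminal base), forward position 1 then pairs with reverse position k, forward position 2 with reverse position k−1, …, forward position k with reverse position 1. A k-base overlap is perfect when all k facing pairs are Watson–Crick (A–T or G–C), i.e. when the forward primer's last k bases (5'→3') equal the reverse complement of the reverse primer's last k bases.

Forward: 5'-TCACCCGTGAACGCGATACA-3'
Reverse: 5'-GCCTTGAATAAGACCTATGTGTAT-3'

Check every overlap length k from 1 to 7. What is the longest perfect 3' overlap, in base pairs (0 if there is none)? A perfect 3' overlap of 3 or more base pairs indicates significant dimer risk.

Longest perfect overlap: 5 complementary base pairs; significant dimer risk (threshold 3).

Last 7 bases (5'→3') — forward …CGATACA, reverse …TGTGTAT.
Reverse complement of the reverse primer's last 7 bases: ATACACA; its first k bases are the reverse complement of the reverse primer's last k bases, so a perfect k-base overlap needs the forward primer's last k bases to equal them.
Comparing (forward last k vs required): k=1: A vs A ✓; k=2: CA vs AT ✗; k=3: ACA vs ATA ✗; k=4: TACA vs ATAC ✗; k=5: ATACA vs ATACA ✓; k=6: GATACA vs ATACAC ✗; k=7: CGATACA vs ATACACA ✗.
Perfect overlaps at k = 1, 5; the largest is 5.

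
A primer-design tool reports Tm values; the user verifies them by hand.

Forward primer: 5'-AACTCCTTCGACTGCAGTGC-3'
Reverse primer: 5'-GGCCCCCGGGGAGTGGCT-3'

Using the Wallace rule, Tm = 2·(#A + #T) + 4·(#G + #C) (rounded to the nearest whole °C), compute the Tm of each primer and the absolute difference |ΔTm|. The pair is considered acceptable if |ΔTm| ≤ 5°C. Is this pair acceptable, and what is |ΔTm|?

Forward: A=4 T=5 G=4 C=7 → Tm = 2·9 + 4·11 = 62°C.
Reverse: A=1 T=2 G=9 C=6 → Tm = 2·3 + 4·15 = 66°C.
|ΔTm| = |62 − 66| = 4°C, ≤ 5°C.

|ΔTm| = 4°C; the pair is acceptable.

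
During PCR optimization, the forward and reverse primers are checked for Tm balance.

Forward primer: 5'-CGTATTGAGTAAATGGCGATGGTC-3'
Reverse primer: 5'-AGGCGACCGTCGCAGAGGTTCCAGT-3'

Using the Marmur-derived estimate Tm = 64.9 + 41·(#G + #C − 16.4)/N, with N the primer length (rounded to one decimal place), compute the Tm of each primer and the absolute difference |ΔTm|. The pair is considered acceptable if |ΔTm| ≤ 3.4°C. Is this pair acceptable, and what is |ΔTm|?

Forward: G+C = 11, N = 24 → Tm = 64.9 + 41·(11 − 16.4)/24 = 55.7°C.
Reverse: G+C = 16, N = 25 → Tm = 64.9 + 41·(16 − 16.4)/25 = 64.2°C.
|ΔTm| = |55.7 − 64.2| = 8.5°C, > 3.4°C.

|ΔTm| = 8.5°C; the pair is not acceptable.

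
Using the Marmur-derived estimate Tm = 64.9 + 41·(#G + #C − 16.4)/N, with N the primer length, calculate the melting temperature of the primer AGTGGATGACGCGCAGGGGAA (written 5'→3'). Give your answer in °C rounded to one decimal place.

Base counts: A=6, T=2, G=10, C=3; G+C = 13, N = 21.
Tm = 64.9 + 41·(13 − 16.4)/21 = 64.9 + -139.40/21 = 58.3°C.

58.3°C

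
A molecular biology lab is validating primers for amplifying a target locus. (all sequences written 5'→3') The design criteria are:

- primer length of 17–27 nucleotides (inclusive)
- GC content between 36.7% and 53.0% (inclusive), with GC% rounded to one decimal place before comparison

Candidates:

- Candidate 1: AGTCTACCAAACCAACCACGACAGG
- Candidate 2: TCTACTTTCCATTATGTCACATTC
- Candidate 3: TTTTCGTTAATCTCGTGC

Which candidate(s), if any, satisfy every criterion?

Candidate 1 (25 nt, A=10 T=2 G=4 C=9): length 25 ✓; GC 13/25 = 52.0% ✓ — passes.
Candidate 2 (24 nt, A=5 T=11 G=1 C=7): length 24 ✓; GC 8/24 = 33.3%, outside 36.7–53.0% ✗ — fails.
Candidate 3 (18 nt, A=2 T=9 G=3 C=4): length 18 ✓; GC 7/18 = 38.9% ✓ — passes.

Candidate 1 and Candidate 3.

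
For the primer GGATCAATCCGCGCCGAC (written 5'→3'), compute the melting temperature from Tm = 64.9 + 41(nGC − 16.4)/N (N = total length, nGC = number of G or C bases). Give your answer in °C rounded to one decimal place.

Base counts: A=4, T=2, G=5, C=7; G+C = 12, N = 18.
Tm = 64.9 + 41·(12 − 16.4)/18 = 64.9 + -180.40/18 = 54.9°C.

54.9°C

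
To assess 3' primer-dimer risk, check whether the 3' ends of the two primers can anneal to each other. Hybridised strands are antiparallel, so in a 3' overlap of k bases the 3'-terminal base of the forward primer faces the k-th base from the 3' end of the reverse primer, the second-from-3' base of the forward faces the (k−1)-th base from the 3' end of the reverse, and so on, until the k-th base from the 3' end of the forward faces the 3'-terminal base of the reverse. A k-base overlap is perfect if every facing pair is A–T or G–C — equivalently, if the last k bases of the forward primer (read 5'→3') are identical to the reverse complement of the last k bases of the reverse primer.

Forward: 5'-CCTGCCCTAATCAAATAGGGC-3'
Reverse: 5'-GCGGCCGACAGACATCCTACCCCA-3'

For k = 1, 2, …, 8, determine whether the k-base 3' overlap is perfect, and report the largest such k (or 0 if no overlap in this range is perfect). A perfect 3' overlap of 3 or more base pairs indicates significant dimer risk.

Longest perfect overlap: 0 complementary base pairs; below the dimer-risk threshold (threshold 3).

Last 8 bases (5'→3') — forward …AATAGGGC, reverse …CTACCCCA.
Reverse complement of the reverse primer's last 8 bases: TGGGGTAG; its first k bases are the reverse complement of the reverse primer's last k bases, so a perfect k-base overlap needs the forward primer's last k bases to equal them.
Comparing (forward last k vs required): k=1: C vs T ✗; k=2: GC vs TG ✗; k=3: GGC vs TGG ✗; k=4: GGGC vs TGGG ✗; k=5: AGGGC vs TGGGG ✗; k=6: TAGGGC vs TGGGGT ✗; k=7: ATAGGGC vs TGGGGTA ✗; k=8: AATAGGGC vs TGGGGTAG ✗.
No overlap length from 1 to 8 is perfect, so the longest perfect 3' overlap is 0.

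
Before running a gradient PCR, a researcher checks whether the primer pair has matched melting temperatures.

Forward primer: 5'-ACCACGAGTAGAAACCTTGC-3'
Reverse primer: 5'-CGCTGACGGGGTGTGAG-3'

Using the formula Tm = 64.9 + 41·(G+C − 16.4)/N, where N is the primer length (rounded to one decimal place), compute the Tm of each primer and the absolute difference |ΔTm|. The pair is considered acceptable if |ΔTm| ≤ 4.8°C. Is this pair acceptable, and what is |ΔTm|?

Forward: G+C = 10, N = 20 → Tm = 64.9 + 41·(10 − 16.4)/20 = 51.8°C.
Reverse: G+C = 12, N = 17 → Tm = 64.9 + 41·(12 − 16.4)/17 = 54.3°C.
|ΔTm| = |51.8 − 54.3| = 2.5°C, ≤ 4.8°C.

|ΔTm| = 2.5°C; the pair is acceptable.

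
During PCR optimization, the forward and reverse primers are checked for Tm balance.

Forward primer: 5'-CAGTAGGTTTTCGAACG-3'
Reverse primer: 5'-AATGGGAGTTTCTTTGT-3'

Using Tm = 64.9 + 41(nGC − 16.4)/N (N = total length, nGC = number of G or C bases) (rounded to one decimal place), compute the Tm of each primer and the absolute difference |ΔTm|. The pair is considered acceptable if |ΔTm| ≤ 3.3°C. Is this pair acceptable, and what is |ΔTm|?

|ΔTm| = 4.8°C; the pair is not acceptable.

Forward: G+C = 8, N = 17 → Tm = 64.9 + 41·(8 − 16.4)/17 = 44.6°C.
Reverse: G+C = 6, N = 17 → Tm = 64.9 + 41·(6 − 16.4)/17 = 39.8°C.
|ΔTm| = |44.6 − 39.8| = 4.8°C, > 3.3°C.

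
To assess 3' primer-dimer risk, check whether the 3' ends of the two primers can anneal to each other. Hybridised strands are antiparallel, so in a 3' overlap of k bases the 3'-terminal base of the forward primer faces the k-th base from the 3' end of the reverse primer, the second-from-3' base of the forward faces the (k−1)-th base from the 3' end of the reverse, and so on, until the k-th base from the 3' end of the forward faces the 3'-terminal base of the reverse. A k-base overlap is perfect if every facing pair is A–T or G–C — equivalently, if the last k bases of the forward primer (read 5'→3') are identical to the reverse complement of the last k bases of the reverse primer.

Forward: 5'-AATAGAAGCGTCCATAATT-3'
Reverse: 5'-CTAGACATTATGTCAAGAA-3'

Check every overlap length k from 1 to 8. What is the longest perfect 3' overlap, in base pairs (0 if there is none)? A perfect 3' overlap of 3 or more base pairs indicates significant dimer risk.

Longest perfect overlap: 2 complementary base pairs; below the dimer-risk threshold (threshold 3).

Last 8 bases (5'→3') — forward …CCATAATT, reverse …GTCAAGAA.
Reverse complement of the reverse primer's last 8 bases: TTCTTGAC; its first k bases are the reverse complement of the reverse primer's last k bases, so a perfect k-base overlap needs the forward primer's last k bases to equal them.
Comparing (forward last k vs required): k=1: T vs T ✓; k=2: TT vs TT ✓; k=3: ATT vs TTC ✗; k=4: AATT vs TTCT ✗; k=5: TAATT vs TTCTT ✗; k=6: ATAATT vs TTCTTG ✗; k=7: CATAATT vs TTCTTGA ✗; k=8: CCATAATT vs TTCTTGAC ✗.
Perfect overlaps at k = 1, 2; the largest is 2.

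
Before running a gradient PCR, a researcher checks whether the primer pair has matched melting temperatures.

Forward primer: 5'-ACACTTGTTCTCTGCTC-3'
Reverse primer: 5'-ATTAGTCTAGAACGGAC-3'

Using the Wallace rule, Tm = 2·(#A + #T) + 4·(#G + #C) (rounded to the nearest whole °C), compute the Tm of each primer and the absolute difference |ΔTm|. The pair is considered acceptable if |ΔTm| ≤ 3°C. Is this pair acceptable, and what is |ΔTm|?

Forward: A=2 T=7 G=2 C=6 → Tm = 2·9 + 4·8 = 50°C.
Reverse: A=6 T=4 G=4 C=3 → Tm = 2·10 + 4·7 = 48°C.
|ΔTm| = |50 − 48| = 2°C, ≤ 3°C.

|ΔTm| = 2°C; the pair is acceptable.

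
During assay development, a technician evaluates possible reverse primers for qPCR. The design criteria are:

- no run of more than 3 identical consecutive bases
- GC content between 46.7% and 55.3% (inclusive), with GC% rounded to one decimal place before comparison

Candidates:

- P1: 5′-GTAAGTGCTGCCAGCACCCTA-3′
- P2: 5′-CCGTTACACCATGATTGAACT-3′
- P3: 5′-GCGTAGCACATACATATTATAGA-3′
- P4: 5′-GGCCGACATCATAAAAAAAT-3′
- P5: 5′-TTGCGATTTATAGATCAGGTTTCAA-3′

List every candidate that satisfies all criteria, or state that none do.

None of the candidates satisfy all criteria.

P1 (21 nt, A=5 T=4 G=5 C=7): longest run = 3 ✓; GC 12/21 = 57.1%, outside 46.7–55.3% ✗ — fails.
P2 (21 nt, A=6 T=6 G=3 C=6): longest run = 2 ✓; GC 9/21 = 42.9%, outside 46.7–55.3% ✗ — fails.
P3 (23 nt, A=9 T=6 G=4 C=4): longest run = 2 ✓; GC 8/23 = 34.8%, outside 46.7–55.3% ✗ — fails.
P4 (20 nt, A=10 T=3 G=3 C=4): longest run = 7, exceeds 3 ✗; GC 7/20 = 35.0%, outside 46.7–55.3% ✗ — fails.
P5 (25 nt, A=7 T=10 G=5 C=3): longest run = 3 ✓; GC 8/25 = 32.0%, outside 46.7–55.3% ✗ — fails.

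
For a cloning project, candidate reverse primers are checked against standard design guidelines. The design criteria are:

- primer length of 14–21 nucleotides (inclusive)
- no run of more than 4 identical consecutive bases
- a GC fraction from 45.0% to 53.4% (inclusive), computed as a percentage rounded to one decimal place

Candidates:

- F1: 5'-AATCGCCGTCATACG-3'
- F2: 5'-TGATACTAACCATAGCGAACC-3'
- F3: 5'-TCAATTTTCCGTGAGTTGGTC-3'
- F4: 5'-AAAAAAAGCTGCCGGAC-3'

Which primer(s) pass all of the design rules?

F1 (15 nt, A=4 T=3 G=3 C=5): length 15 ✓; longest run = 2 ✓; GC 8/15 = 53.3% ✓ — passes.
F2 (21 nt, A=8 T=4 G=3 C=6): length 21 ✓; longest run = 2 ✓; GC 9/21 = 42.9%, outside 45.0–53.4% ✗ — fails.
F3 (21 nt, A=3 T=9 G=5 C=4): length 21 ✓; longest run = 4 ✓; GC 9/21 = 42.9%, outside 45.0–53.4% ✗ — fails.
F4 (17 nt, A=8 T=1 G=4 C=4): length 17 ✓; longest run = 7, exceeds 4 ✗; GC 8/17 = 47.1% ✓ — fails.

F1 only.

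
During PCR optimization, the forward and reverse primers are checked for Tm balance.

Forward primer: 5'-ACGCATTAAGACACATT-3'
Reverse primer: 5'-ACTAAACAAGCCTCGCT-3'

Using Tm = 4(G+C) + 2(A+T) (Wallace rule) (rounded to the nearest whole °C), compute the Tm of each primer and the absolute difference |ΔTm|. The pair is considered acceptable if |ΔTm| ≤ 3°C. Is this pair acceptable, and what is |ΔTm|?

|ΔTm| = 4°C; the pair is not acceptable.

Forward: A=7 T=4 G=2 C=4 → Tm = 2·11 + 4·6 = 46°C.
Reverse: A=6 T=3 G=2 C=6 → Tm = 2·9 + 4·8 = 50°C.
|ΔTm| = |46 − 50| = 4°C, > 3°C.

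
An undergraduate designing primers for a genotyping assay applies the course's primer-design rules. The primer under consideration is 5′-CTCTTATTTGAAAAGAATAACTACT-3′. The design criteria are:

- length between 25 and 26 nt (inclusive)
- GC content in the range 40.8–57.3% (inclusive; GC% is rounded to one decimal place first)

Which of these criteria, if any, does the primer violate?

Base counts: A=10, T=9, G=2, C=4 (length 25).
length: length 25 ✓
GC content: GC 6/25 = 24.0%, outside 40.8–57.3% ✗

Fails: GC content.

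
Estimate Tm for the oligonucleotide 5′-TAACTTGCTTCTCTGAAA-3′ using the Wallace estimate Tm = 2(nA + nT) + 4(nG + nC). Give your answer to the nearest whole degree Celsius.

Base counts: A=5, T=7, G=2, C=4 (length 18).
Tm = 2·(5+7) + 4·(2+4) = 2·12 + 4·6 = 24 + 24 = 48°C.

48°C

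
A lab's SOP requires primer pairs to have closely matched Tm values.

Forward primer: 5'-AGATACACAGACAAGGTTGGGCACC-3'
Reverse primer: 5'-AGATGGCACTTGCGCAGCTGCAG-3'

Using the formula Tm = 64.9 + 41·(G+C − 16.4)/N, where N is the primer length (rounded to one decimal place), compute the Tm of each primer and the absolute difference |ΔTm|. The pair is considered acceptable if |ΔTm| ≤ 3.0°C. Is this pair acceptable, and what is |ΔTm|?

|ΔTm| = 1.3°C; the pair is acceptable.

Forward: G+C = 13, N = 25 → Tm = 64.9 + 41·(13 − 16.4)/25 = 59.3°C.
Reverse: G+C = 14, N = 23 → Tm = 64.9 + 41·(14 − 16.4)/23 = 60.6°C.
|ΔTm| = |59.3 − 60.6| = 1.3°C, ≤ 3.0°C.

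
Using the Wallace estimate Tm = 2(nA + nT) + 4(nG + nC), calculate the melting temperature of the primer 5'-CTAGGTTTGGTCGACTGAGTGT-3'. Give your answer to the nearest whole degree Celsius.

Base counts: A=3, T=8, G=8, C=3 (length 22).
Tm = 2·(3+8) + 4·(8+3) = 2·11 + 4·11 = 22 + 44 = 66°C.

66°C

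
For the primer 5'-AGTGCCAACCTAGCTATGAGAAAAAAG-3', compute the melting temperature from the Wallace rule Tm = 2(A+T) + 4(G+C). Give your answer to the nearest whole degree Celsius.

Base counts: A=12, T=4, G=6, C=5 (length 27).
Tm = 2·(12+4) + 4·(6+5) = 2·16 + 4·11 = 32 + 44 = 76°C.

76°C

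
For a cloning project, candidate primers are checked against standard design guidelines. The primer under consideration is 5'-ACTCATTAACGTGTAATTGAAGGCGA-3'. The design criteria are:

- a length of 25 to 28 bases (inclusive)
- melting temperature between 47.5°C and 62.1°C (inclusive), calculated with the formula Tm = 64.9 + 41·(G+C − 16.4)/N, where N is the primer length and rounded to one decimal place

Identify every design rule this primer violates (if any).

Base counts: A=9, T=7, G=6, C=4 (length 26).
length: length 26 ✓
Tm: Tm = 64.9 + 41·(10 − 16.4)/26 = 54.8°C ✓

Meets all criteria.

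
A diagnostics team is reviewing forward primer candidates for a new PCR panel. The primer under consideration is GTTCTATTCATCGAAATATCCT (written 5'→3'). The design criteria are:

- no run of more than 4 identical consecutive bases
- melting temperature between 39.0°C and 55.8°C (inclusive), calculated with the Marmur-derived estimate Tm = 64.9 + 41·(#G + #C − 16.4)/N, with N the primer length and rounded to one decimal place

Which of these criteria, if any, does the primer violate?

Base counts: A=6, T=9, G=2, C=5 (length 22).
homopolymer run: longest run = 3 ✓
Tm: Tm = 64.9 + 41·(7 − 16.4)/22 = 47.4°C ✓

Meets all criteria.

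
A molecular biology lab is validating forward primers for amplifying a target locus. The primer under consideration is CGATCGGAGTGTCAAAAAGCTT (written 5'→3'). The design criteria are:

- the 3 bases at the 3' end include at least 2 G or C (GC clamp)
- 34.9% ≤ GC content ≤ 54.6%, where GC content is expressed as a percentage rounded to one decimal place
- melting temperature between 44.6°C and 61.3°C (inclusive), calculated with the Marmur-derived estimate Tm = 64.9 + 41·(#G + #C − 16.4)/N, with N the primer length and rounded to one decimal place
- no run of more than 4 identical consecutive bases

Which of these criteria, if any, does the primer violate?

Base counts: A=7, T=5, G=6, C=4 (length 22).
GC clamp: 3' end CTT has 1 G/C, need ≥2 ✗
GC content: GC 10/22 = 45.5% ✓
Tm: Tm = 64.9 + 41·(10 − 16.4)/22 = 53.0°C ✓
homopolymer run: longest run = 5, exceeds 4 ✗

Fails: GC clamp, homopolymer run.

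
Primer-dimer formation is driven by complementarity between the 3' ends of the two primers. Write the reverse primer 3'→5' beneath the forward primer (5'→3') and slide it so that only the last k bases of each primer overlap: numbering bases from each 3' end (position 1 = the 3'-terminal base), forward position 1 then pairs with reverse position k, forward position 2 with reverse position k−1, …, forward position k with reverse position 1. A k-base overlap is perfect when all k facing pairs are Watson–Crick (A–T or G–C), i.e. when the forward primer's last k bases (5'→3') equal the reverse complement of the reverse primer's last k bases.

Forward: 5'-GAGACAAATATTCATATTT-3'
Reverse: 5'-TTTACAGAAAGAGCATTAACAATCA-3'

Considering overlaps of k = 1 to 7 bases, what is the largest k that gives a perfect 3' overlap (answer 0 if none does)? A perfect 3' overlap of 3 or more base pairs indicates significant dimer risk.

Longest perfect overlap: 1 complementary base pair; below the dimer-risk threshold (threshold 3).

Last 7 bases (5'→3') — forward …CATATTT, reverse …ACAATCA.
Reverse complement of the reverse primer's last 7 bases: TGATTGT; its first k bases are the reverse complement of the reverse primer's last k bases, so a perfect k-base overlap needs the forward primer's last k bases to equal them.
Comparing (forward last k vs required): k=1: T vs T ✓; k=2: TT vs TG ✗; k=3: TTT vs TGA ✗; k=4: ATTT vs TGAT ✗; k=5: TATTT vs TGATT ✗; k=6: ATATTT vs TGATTG ✗; k=7: CATATTT vs TGATTGT ✗.
Only k = 1 is perfect, so the longest perfect 3' overlap is 1.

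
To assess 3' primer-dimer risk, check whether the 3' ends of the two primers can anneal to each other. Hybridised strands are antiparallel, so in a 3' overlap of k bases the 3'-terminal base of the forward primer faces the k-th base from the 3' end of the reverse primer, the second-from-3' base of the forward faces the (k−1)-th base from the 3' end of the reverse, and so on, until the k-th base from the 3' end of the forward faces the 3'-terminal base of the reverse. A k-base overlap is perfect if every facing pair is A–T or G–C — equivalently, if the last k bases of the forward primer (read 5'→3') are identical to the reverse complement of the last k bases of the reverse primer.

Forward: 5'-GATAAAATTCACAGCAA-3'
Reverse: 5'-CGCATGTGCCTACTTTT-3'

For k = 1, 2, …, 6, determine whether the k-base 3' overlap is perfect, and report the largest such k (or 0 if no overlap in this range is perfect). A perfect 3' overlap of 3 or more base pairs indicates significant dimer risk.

Longest perfect overlap: 2 complementary base pairs; below the dimer-risk threshold (threshold 3).

Last 6 bases (5'→3') — forward …CAGCAA, reverse …ACTTTT.
Reverse complement of the reverse primer's last 6 bases: AAAAGT; its first k bases are the reverse complement of the reverse primer's last k bases, so a perfect k-base overlap needs the forward primer's last k bases to equal them.
Comparing (forward last k vs required): k=1: A vs A ✓; k=2: AA vs AA ✓; k=3: CAA vs AAA ✗; k=4: GCAA vs AAAA ✗; k=5: AGCAA vs AAAAG ✗; k=6: CAGCAA vs AAAAGT ✗.
Perfect overlaps at k = 1, 2; the largest is 2.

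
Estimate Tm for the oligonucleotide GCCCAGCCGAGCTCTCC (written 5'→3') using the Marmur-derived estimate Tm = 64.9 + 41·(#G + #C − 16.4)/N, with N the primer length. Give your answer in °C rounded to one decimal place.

Base counts: A=2, T=2, G=4, C=9; G+C = 13, N = 17.
Tm = 64.9 + 41·(13 − 16.4)/17 = 64.9 + -139.40/17 = 56.7°C.

56.7°C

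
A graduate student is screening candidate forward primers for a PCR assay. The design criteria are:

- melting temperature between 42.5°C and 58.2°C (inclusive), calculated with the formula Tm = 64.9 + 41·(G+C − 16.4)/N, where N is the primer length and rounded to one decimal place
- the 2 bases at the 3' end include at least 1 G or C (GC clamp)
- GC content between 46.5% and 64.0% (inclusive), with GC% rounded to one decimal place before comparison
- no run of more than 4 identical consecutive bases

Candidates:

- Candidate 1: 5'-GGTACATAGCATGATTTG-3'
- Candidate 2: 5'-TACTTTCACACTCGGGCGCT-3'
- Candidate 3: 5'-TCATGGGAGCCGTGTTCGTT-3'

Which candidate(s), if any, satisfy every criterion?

Candidate 2 only.

Candidate 1 (18 nt, A=5 T=6 G=5 C=2): Tm = 64.9 + 41·(7 − 16.4)/18 = 43.5°C ✓; 3' end TG has 1 G/C ✓; GC 7/18 = 38.9%, outside 46.5–64.0% ✗; longest run = 3 ✓ — fails.
Candidate 2 (20 nt, A=3 T=6 G=4 C=7): Tm = 64.9 + 41·(11 − 16.4)/20 = 53.8°C ✓; 3' end CT has 1 G/C ✓; GC 11/20 = 55.0% ✓; longest run = 3 ✓ — passes.
Candidate 3 (20 nt, A=2 T=7 G=7 C=4): Tm = 64.9 + 41·(11 − 16.4)/20 = 53.8°C ✓; 3' end TT has 0 G/C, need ≥1 ✗; GC 11/20 = 55.0% ✓; longest run = 3 ✓ — fails.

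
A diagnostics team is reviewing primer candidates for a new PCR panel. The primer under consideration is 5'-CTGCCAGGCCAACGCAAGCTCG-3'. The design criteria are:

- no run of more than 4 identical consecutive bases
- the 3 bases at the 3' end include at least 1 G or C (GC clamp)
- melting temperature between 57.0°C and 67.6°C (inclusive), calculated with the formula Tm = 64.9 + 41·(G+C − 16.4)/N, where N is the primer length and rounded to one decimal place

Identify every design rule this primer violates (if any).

Base counts: A=5, T=2, G=6, C=9 (length 22).
homopolymer run: longest run = 2 ✓
GC clamp: 3' end TCG has 2 G/C ✓
Tm: Tm = 64.9 + 41·(15 − 16.4)/22 = 62.3°C ✓

Meets all criteria.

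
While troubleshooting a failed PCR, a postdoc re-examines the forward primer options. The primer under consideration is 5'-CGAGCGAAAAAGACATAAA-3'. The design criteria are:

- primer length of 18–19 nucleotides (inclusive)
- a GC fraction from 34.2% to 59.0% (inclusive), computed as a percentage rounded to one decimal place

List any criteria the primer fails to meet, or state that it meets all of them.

Base counts: A=11, T=1, G=4, C=3 (length 19).
length: length 19 ✓
GC content: GC 7/19 = 36.8% ✓

Meets all criteria.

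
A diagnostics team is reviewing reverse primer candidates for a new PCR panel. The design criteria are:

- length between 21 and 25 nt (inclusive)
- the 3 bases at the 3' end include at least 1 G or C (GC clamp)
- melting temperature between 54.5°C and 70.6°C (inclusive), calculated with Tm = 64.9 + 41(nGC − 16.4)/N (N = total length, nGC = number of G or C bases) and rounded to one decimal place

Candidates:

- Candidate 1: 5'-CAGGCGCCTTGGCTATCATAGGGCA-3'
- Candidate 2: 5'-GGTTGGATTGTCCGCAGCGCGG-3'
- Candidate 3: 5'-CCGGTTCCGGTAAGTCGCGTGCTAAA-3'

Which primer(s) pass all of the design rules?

Candidate 1 (25 nt, A=5 T=5 G=8 C=7): length 25 ✓; 3' end GCA has 2 G/C ✓; Tm = 64.9 + 41·(15 − 16.4)/25 = 62.6°C ✓ — passes.
Candidate 2 (22 nt, A=2 T=5 G=10 C=5): length 22 ✓; 3' end CGG has 3 G/C ✓; Tm = 64.9 + 41·(15 − 16.4)/22 = 62.3°C ✓ — passes.
Candidate 3 (26 nt, A=5 T=6 G=8 C=7): length 26, outside 21–25 ✗; 3' end AAA has 0 G/C, need ≥1 ✗; Tm = 64.9 + 41·(15 − 16.4)/26 = 62.7°C ✓ — fails.

Candidate 1 and Candidate 2.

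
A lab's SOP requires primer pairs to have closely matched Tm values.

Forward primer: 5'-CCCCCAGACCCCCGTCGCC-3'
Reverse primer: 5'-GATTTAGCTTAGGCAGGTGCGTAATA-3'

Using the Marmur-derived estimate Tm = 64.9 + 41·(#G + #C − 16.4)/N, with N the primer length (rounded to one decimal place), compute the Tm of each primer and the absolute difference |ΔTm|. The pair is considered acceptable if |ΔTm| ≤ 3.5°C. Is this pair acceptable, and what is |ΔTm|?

Forward: G+C = 16, N = 19 → Tm = 64.9 + 41·(16 − 16.4)/19 = 64.0°C.
Reverse: G+C = 11, N = 26 → Tm = 64.9 + 41·(11 − 16.4)/26 = 56.4°C.
|ΔTm| = |64.0 − 56.4| = 7.6°C, > 3.5°C.

|ΔTm| = 7.6°C; the pair is not acceptable.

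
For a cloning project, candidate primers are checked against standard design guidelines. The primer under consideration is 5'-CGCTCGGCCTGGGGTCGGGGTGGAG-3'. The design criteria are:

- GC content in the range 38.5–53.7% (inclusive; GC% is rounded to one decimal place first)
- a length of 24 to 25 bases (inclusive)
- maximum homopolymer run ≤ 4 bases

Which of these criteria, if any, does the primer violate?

Base counts: A=1, T=4, G=14, C=6 (length 25).
GC content: GC 20/25 = 80.0%, outside 38.5–53.7% ✗
length: length 25 ✓
homopolymer run: longest run = 4 ✓

Fails: GC content.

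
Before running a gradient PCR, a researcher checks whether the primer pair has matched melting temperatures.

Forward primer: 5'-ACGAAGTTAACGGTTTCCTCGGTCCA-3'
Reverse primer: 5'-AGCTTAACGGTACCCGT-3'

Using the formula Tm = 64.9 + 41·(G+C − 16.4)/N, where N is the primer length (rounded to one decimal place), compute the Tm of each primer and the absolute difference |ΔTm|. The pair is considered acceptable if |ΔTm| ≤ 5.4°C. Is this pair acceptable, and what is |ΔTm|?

Forward: G+C = 13, N = 26 → Tm = 64.9 + 41·(13 − 16.4)/26 = 59.5°C.
Reverse: G+C = 9, N = 17 → Tm = 64.9 + 41·(9 − 16.4)/17 = 47.1°C.
|ΔTm| = |59.5 − 47.1| = 12.4°C, > 5.4°C.

|ΔTm| = 12.4°C; the pair is not acceptable.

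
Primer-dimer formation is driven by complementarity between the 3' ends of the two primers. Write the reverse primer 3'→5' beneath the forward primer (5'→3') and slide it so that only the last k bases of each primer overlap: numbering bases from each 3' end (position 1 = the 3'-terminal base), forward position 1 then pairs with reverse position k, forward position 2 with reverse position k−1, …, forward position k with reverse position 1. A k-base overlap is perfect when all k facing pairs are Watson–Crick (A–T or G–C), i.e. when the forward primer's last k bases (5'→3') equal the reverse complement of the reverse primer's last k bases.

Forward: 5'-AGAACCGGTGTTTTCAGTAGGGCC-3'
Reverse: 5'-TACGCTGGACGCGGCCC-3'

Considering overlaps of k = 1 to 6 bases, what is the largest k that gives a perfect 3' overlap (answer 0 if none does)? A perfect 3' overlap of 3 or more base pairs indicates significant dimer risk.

Last 6 bases (5'→3') — forward …AGGGCC, reverse …CGGCCC.
Reverse complement of the reverse primer's last 6 bases: GGGCCG; its first k bases are the reverse complement of the reverse primer's last k bases, so a perfect k-base overlap needs the forward primer's last k bases to equal them.
Comparing (forward last k vs required): k=1: C vs G ✗; k=2: CC vs GG ✗; k=3: GCC vs GGG ✗; k=4: GGCC vs GGGC ✗; k=5: GGGCC vs GGGCC ✓; k=6: AGGGCC vs GGGCCG ✗.
Only k = 5 is perfect, so the longest perfect 3' overlap is 5.

Longest perfect overlap: 5 complementary base pairs; significant dimer risk (threshold 3).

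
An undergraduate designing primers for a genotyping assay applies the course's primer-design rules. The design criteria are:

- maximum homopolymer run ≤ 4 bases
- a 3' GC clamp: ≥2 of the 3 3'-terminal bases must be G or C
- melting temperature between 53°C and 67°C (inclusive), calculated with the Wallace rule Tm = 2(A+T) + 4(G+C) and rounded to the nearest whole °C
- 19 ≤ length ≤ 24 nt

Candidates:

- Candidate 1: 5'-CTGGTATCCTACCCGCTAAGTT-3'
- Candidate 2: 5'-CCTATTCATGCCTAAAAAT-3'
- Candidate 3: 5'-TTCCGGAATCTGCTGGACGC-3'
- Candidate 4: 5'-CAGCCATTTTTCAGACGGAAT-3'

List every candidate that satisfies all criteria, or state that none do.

Candidate 1 (22 nt, A=4 T=7 G=4 C=7): longest run = 3 ✓; 3' end GTT has 1 G/C, need ≥2 ✗; Tm = 2·11 + 4·11 = 66°C ✓; length 22 ✓ — fails.
Candidate 2 (19 nt, A=7 T=6 G=1 C=5): longest run = 5, exceeds 4 ✗; 3' end AAT has 0 G/C, need ≥2 ✗; Tm = 2·13 + 4·6 = 50°C, outside 53–67°C ✗; length 19 ✓ — fails.
Candidate 3 (20 nt, A=3 T=5 G=6 C=6): longest run = 2 ✓; 3' end CGC has 3 G/C ✓; Tm = 2·8 + 4·12 = 64°C ✓; length 20 ✓ — passes.
Candidate 4 (21 nt, A=6 T=6 G=4 C=5): longest run = 5, exceeds 4 ✗; 3' end AAT has 0 G/C, need ≥2 ✗; Tm = 2·12 + 4·9 = 60°C ✓; length 21 ✓ — fails.

Candidate 3 only.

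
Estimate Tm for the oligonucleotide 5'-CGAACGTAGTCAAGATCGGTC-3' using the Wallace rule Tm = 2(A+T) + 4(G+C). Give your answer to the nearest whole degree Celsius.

64°C

Base counts: A=6, T=4, G=6, C=5 (length 21).
Tm = 2·(6+4) + 4·(6+5) = 2·10 + 4·11 = 20 + 44 = 64°C.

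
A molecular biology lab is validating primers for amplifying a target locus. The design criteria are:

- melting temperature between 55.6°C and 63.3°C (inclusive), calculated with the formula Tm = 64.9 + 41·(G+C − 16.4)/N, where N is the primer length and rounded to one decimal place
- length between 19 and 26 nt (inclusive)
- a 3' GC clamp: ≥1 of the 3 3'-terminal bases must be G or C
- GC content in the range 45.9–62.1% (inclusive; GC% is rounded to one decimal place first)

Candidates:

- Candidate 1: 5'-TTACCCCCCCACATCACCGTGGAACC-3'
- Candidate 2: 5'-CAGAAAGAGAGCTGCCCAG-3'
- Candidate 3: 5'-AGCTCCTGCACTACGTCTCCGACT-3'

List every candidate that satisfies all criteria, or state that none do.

Candidate 3 only.

Candidate 1 (26 nt, A=6 T=4 G=3 C=13): Tm = 64.9 + 41·(16 − 16.4)/26 = 64.3°C, outside 55.6–63.3°C ✗; length 26 ✓; 3' end ACC has 2 G/C ✓; GC 16/26 = 61.5% ✓ — fails.
Candidate 2 (19 nt, A=7 T=1 G=6 C=5): Tm = 64.9 + 41·(11 − 16.4)/19 = 53.2°C, outside 55.6–63.3°C ✗; length 19 ✓; 3' end CAG has 2 G/C ✓; GC 11/19 = 57.9% ✓ — fails.
Candidate 3 (24 nt, A=4 T=6 G=4 C=10): Tm = 64.9 + 41·(14 − 16.4)/24 = 60.8°C ✓; length 24 ✓; 3' end ACT has 1 G/C ✓; GC 14/24 = 58.3% ✓ — passes.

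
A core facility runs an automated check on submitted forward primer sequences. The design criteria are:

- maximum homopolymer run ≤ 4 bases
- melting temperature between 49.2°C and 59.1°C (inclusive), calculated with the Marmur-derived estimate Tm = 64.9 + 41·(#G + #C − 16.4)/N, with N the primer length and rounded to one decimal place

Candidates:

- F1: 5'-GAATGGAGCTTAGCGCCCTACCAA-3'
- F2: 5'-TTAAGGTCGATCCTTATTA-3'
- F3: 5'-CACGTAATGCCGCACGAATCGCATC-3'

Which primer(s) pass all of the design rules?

F1 (24 nt, A=7 T=4 G=6 C=7): longest run = 3 ✓; Tm = 64.9 + 41·(13 − 16.4)/24 = 59.1°C ✓ — passes.
F2 (19 nt, A=5 T=8 G=3 C=3): longest run = 2 ✓; Tm = 64.9 + 41·(6 − 16.4)/19 = 42.5°C, outside 49.2–59.1°C ✗ — fails.
F3 (25 nt, A=7 T=4 G=5 C=9): longest run = 2 ✓; Tm = 64.9 + 41·(14 − 16.4)/25 = 61.0°C, outside 49.2–59.1°C ✗ — fails.

F1 only.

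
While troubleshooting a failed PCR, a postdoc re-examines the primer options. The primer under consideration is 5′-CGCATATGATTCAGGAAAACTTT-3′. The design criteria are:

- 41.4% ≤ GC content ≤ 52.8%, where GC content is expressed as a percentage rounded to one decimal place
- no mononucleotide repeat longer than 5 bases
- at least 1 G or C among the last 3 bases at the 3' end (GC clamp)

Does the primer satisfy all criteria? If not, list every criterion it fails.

Fails: GC content, GC clamp.

Base counts: A=8, T=7, G=4, C=4 (length 23).
GC content: GC 8/23 = 34.8%, outside 41.4–52.8% ✗
homopolymer run: longest run = 4 ✓
GC clamp: 3' end TTT has 0 G/C, need ≥1 ✗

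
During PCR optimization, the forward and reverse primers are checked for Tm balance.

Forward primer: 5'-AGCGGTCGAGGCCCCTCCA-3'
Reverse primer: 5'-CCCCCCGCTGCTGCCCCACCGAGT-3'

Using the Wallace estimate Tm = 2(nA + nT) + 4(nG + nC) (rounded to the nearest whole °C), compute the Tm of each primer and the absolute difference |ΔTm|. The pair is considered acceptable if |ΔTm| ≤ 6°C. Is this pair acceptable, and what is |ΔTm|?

Forward: A=3 T=2 G=6 C=8 → Tm = 2·5 + 4·14 = 66°C.
Reverse: A=2 T=3 G=5 C=14 → Tm = 2·5 + 4·19 = 86°C.
|ΔTm| = |66 − 86| = 20°C, > 6°C.

|ΔTm| = 20°C; the pair is not acceptable.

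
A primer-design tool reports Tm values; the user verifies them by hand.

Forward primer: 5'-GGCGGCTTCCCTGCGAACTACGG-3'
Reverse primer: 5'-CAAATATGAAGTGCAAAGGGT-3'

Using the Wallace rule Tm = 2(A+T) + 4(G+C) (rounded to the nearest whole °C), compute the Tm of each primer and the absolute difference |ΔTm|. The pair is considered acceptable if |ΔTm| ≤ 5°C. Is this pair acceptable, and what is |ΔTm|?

Forward: A=3 T=4 G=8 C=8 → Tm = 2·7 + 4·16 = 78°C.
Reverse: A=9 T=4 G=6 C=2 → Tm = 2·13 + 4·8 = 58°C.
|ΔTm| = |78 − 58| = 20°C, > 5°C.

|ΔTm| = 20°C; the pair is not acceptable.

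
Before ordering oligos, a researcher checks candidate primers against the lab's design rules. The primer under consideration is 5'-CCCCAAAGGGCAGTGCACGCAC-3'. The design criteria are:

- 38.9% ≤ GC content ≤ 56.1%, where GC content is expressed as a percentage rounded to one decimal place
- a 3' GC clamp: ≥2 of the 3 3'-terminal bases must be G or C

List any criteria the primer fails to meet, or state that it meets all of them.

Base counts: A=6, T=1, G=6, C=9 (length 22).
GC content: GC 15/22 = 68.2%, outside 38.9–56.1% ✗
GC clamp: 3' end CAC has 2 G/C ✓

Fails: GC content.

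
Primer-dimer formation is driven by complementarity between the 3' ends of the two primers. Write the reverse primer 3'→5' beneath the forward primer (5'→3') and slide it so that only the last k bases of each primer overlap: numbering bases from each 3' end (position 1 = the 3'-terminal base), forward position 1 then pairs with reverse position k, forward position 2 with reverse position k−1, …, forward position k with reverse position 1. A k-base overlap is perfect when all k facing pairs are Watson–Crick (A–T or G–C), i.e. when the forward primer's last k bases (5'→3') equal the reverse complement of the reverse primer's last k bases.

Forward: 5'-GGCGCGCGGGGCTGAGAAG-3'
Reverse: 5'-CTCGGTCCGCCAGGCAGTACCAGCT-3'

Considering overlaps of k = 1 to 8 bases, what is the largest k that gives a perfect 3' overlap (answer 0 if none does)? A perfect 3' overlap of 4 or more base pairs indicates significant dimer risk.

Longest perfect overlap: 2 complementary base pairs; below the dimer-risk threshold (threshold 4).

Last 8 bases (5'→3') — forward …CTGAGAAG, reverse …TACCAGCT.
Reverse complement of the reverse primer's last 8 bases: AGCTGGTA; its first k bases are the reverse complement of the reverse primer's last k bases, so a perfect k-base overlap needs the forward primer's last k bases to equal them.
Comparing (forward last k vs required): k=1: G vs A ✗; k=2: AG vs AG ✓; k=3: AAG vs AGC ✗; k=4: GAAG vs AGCT ✗; k=5: AGAAG vs AGCTG ✗; k=6: GAGAAG vs AGCTGG ✗; k=7: TGAGAAG vs AGCTGGT ✗; k=8: CTGAGAAG vs AGCTGGTA ✗.
Only k = 2 is perfect, so the longest perfect 3' overlap is 2.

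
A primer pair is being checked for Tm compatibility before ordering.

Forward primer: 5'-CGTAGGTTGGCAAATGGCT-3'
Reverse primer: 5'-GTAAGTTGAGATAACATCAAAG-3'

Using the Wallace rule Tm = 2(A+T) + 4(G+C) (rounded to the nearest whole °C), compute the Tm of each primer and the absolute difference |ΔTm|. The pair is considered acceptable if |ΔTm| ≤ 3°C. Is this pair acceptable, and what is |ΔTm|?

|ΔTm| = 0°C; the pair is acceptable.

Forward: A=4 T=5 G=7 C=3 → Tm = 2·9 + 4·10 = 58°C.
Reverse: A=10 T=5 G=5 C=2 → Tm = 2·15 + 4·7 = 58°C.
|ΔTm| = |58 − 58| = 0°C, ≤ 3°C.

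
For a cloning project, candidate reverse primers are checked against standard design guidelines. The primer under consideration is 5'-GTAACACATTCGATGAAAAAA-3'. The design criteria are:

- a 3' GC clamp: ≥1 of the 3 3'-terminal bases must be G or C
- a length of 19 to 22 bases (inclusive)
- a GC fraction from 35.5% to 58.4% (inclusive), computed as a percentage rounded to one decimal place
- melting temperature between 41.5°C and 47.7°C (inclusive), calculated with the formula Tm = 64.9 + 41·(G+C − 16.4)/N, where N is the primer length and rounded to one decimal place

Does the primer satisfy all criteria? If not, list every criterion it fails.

Base counts: A=11, T=4, G=3, C=3 (length 21).
GC clamp: 3' end AAA has 0 G/C, need ≥1 ✗
length: length 21 ✓
GC content: GC 6/21 = 28.6%, outside 35.5–58.4% ✗
Tm: Tm = 64.9 + 41·(6 − 16.4)/21 = 44.6°C ✓

Fails: GC clamp, GC content.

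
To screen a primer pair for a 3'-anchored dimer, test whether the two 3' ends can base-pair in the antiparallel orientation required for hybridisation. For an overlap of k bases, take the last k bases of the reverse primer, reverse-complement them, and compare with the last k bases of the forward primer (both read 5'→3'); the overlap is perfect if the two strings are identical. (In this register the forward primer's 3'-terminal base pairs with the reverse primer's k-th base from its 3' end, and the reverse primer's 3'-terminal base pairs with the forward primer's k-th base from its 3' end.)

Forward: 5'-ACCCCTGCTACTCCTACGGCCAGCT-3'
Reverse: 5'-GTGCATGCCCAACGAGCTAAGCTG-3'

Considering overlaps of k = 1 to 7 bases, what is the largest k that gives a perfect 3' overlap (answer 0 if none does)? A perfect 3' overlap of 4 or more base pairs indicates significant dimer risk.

Longest perfect overlap: 5 complementary base pairs; significant dimer risk (threshold 4).

Last 7 bases (5'→3') — forward …GCCAGCT, reverse …TAAGCTG.
Reverse complement of the reverse primer's last 7 bases: CAGCTTA; its first k bases are the reverse complement of the reverse primer's last k bases, so a perfect k-base overlap needs the forward primer's last k bases to equal them.
Comparing (forward last k vs required): k=1: T vs C ✗; k=2: CT vs CA ✗; k=3: GCT vs CAG ✗; k=4: AGCT vs CAGC ✗; k=5: CAGCT vs CAGCT ✓; k=6: CCAGCT vs CAGCTT ✗; k=7: GCCAGCT vs CAGCTTA ✗.
Only k = 5 is perfect, so the longest perfect 3' overlap is 5.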